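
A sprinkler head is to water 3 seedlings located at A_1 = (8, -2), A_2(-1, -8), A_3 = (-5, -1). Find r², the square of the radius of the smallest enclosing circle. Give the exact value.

71825/1682

Side lengths²: A_1A_2² = 117, A_1A_3² = 170, A_2A_3² = 65.
Since A_1A_3² = 170 < 117 + 65 = 182, the triangle is acute, so the smallest enclosing circle is the circumcircle.
Circumcentre = (85/58, -113/58), r² = 71825/1682.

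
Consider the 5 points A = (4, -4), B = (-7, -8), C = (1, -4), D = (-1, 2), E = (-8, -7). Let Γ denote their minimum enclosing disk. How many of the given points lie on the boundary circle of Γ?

3

By Welzl's lemma the MEC is supported by two points (diametrically opposite) or three points (on a circumcircle).
The minimum enclosing circle is determined by three boundary points: A, D, E.
Their circumcentre is (-135/58, -243/58) with r² = 67405/1682.
The farthest remaining point B is at distance² 61141/1682 ≤ 67405/1682.
The points at distance exactly r from the centre are A, D, E — 3 points.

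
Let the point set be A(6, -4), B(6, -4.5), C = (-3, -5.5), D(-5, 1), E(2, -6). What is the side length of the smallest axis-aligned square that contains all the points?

The bounding box has width 11 and height 7.
An axis-aligned square enclosing the set must have side ≥ max(width, height).
So the minimum side is max(11, 7) = 11.

11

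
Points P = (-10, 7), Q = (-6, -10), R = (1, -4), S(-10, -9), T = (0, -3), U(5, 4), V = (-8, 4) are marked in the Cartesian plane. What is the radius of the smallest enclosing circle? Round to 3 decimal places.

10.121

A smallest enclosing disk is always determined by at most three of the input points on its boundary.
The minimum enclosing circle is determined by three boundary points: P, S, U.
Their circumcentre is (-3.8, -1) with r² = 102.44.
The farthest remaining point Q is at distance² 85.84 ≤ 102.44.
r = √(102.44) ≈ 10.121.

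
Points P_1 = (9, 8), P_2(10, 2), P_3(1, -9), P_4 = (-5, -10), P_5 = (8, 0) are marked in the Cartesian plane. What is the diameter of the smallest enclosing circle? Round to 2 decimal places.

The farthest pair is P_1–P_4 with squared distance 520. The circle on this segment as diameter has centre (2, -1) and r² = 520/4 = 130.
Check P_2: distance² to centre = 73 ≤ 130, so it lies inside.
All remaining points lie in this disk, and no smaller disk contains both endpoints, so this is the minimum enclosing circle.
Diameter = 2r = 2√130 ≈ 22.80.

22.80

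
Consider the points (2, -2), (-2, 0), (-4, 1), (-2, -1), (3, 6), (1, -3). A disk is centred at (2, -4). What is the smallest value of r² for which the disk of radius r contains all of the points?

101

The required radius is the distance from (2, -4) to the farthest point.
Squared distances: 4, 32, 61, 25, 101, 2.
Maximum is 101, attained at (3, 6).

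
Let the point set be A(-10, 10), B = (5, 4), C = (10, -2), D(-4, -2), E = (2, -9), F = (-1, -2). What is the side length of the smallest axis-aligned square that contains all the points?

20

The bounding box has width 20 and height 19.
An axis-aligned square enclosing the set must have side ≥ max(width, height).
So the minimum side is max(20, 19) = 20.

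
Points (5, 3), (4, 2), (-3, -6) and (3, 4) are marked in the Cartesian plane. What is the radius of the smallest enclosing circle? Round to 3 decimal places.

The minimum enclosing circle of a finite set is fixed by two of the points (as a diameter) or three (as a circumcircle).
The farthest pair is (5, 3)–(-3, -6) with squared distance 145. The circle on this segment as diameter has centre (1, -1.5) and r² = 145/4 = 36.25.
Check (4, 2): distance² to centre = 21.25 ≤ 36.25, so it lies inside.
All remaining points lie in this disk, and no smaller disk contains both endpoints, so this is the minimum enclosing circle.
r = √(36.25) ≈ 6.021.

6.021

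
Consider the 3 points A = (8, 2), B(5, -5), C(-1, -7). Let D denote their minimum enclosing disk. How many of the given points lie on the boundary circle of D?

Side lengths²: AB² = 58, AC² = 162, BC² = 40.
Since AC² = 162 ≥ 58 + 40 = 98, the angle opposite AC is not acute, so the smallest enclosing circle has AC as diameter.
Centre = midpoint of AC = (3.5, -2.5), r² = 162/4 = 40.5.
The points at distance exactly r from the centre are A, C — 2 points.

2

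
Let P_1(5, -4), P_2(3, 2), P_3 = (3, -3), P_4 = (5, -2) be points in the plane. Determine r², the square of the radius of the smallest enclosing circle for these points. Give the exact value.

A smallest enclosing disk is always determined by at most three of the input points on its boundary.
The farthest pair is P_1–P_2 with squared distance 40. The circle on this segment as diameter has centre (4, -1) and r² = 40/4 = 10.
Check P_3: distance² to centre = 5 ≤ 10, so it lies inside.
All remaining points lie in this disk, and no smaller disk contains both endpoints, so this is the minimum enclosing circle.

10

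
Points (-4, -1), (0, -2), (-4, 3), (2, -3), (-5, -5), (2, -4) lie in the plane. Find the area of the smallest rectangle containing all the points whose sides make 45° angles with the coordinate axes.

In coordinates u = x + y, v = x − y the rectangle is axis-aligned; the map (x,y)→(u,v) scales areas by 2.
u-values: -5, -2, -1, -1, -10, -2; range = -1 − (-10) = 9.
v-values: -3, 2, -7, 5, 0, 6; range = 6 − (-7) = 13.
Area = (9 × 13) / 2 = 58.5.

58.5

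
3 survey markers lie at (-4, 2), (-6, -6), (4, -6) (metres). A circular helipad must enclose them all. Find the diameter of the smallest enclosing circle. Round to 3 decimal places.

11.662

Call the three points A, B, C in the order given.
Side lengths²: AB² = 68, AC² = 128, BC² = 100.
Since AC² = 128 < 100 + 68 = 168, the triangle is acute, so the smallest enclosing circle is the circumcircle.
Circumcentre = (-1, -3), r² = 34.
Diameter = 2r = 2√34 ≈ 11.662.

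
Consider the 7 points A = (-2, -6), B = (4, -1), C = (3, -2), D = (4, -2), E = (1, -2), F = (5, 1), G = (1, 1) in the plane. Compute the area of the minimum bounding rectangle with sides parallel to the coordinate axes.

x ranges over [-2, 5], width 7.
y ranges over [-6, 1], height 7.
Area = 7 × 7 = 49.

49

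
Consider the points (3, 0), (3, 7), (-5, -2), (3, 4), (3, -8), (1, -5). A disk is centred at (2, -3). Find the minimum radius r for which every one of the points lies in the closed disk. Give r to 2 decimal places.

The required radius is the distance from (2, -3) to the farthest point.
Squared distances: 10, 101, 50, 50, 26, 5.
Maximum is 101, attained at (3, 7).
r = √101 ≈ 10.05.

10.05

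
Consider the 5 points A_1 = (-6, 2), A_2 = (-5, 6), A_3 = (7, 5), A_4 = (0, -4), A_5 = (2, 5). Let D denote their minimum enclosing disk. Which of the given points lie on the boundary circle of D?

A_1, A_3, A_4

The minimum enclosing circle of a finite set is fixed by two of the points (as a diameter) or three (as a circumcircle).
The minimum enclosing circle is determined by three boundary points: A_1, A_3, A_4.
Their circumcentre is (0.6875, 2.6875) with r² = 45.1953125.
The farthest remaining point A_2 is at distance² 43.3203125 ≤ 45.1953125.
The points at distance exactly r from the centre are A_1, A_3, A_4 — 3 points.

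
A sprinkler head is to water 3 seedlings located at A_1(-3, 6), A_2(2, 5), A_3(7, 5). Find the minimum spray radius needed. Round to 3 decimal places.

5.025

Side lengths²: A_1A_2² = 26, A_1A_3² = 101, A_2A_3² = 25.
Since A_1A_3² = 101 ≥ 26 + 25 = 51, the angle opposite A_1A_3 is not acute, so the smallest enclosing circle has A_1A_3 as diameter.
Centre = midpoint of A_1A_3 = (2, 5.5), r² = 101/4 = 25.25.
r = √(25.25) ≈ 5.025.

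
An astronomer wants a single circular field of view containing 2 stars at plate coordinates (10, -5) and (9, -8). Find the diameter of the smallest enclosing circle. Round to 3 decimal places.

The smallest circle enclosing two points has them as diameter endpoints.
Centre = midpoint = (9.5, -6.5); r² = |(10, -5)−(9, -8)|²/4 = 10/4 = 2.5.
Diameter = 2r = 2√(2.5) ≈ 3.162.

3.162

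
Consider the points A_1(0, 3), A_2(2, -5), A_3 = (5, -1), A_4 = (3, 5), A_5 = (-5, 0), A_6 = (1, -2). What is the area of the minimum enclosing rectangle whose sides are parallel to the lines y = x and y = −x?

78

In coordinates u = x + y, v = x − y the rectangle is axis-aligned; the map (x,y)→(u,v) scales areas by 2.
u-values: 3, -3, 4, 8, -5, -1; range = 8 − (-5) = 13.
v-values: -3, 7, 6, -2, -5, 3; range = 7 − (-5) = 12.
Area = (13 × 12) / 2 = 78.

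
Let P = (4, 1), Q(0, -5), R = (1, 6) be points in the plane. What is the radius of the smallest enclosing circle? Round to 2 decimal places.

Side lengths²: PQ² = 52, PR² = 34, QR² = 122.
Since QR² = 122 ≥ 52 + 34 = 86, the angle opposite QR is not acute, so the smallest enclosing circle has QR as diameter.
Centre = midpoint of QR = (0.5, 0.5), r² = 122/4 = 30.5.
r = √(30.5) ≈ 5.52.

5.52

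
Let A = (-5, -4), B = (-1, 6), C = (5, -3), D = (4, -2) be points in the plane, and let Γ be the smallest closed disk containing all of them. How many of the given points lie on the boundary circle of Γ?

The minimum enclosing circle is determined by three boundary points: A, B, C.
Their circumcentre is (-0.34375, -0.0625) with r² = 37.1845703125.
The farthest remaining point D is at distance² 22.6220703125 ≤ 37.1845703125.
The points at distance exactly r from the centre are A, B, C — 3 points.

3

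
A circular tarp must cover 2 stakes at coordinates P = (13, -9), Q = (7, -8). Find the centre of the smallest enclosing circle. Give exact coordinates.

The smallest circle enclosing two points has them as diameter endpoints.
Centre = midpoint = (10, -8.5); r² = |PQ|²/4 = 37/4 = 9.25.
Centre = (10, -8.5).

(10, -8.5)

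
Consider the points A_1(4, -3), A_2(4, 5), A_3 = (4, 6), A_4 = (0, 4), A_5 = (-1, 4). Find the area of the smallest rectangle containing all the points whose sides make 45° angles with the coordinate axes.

In coordinates u = x + y, v = x − y the rectangle is axis-aligned; the map (x,y)→(u,v) scales areas by 2.
u-values: 1, 9, 10, 4, 3; range = 10 − 1 = 9.
v-values: 7, -1, -2, -4, -5; range = 7 − (-5) = 12.
Area = (9 × 12) / 2 = 54.

54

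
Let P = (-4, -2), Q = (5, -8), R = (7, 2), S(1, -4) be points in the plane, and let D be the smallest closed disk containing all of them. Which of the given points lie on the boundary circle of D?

The minimum enclosing circle of a finite set is fixed by two of the points (as a diameter) or three (as a circumcircle).
The minimum enclosing circle is determined by three boundary points: P, Q, R.
Their circumcentre is (79/34, -77/34) with r² = 23153/578.
The farthest remaining point S is at distance² 2753/578 ≤ 23153/578.
The points at distance exactly r from the centre are P, Q, R — 3 points.

P, Q, R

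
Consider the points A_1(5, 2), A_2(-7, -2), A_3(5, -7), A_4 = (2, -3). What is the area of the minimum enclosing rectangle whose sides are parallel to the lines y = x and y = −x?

In coordinates u = x + y, v = x − y the rectangle is axis-aligned; the map (x,y)→(u,v) scales areas by 2.
u-values: 7, -9, -2, -1; range = 7 − (-9) = 16.
v-values: 3, -5, 12, 5; range = 12 − (-5) = 17.
Area = (16 × 17) / 2 = 136.

136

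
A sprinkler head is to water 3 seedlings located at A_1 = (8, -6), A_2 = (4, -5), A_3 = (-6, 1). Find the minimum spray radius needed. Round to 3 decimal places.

Side lengths²: A_1A_2² = 17, A_1A_3² = 245, A_2A_3² = 136.
Since A_1A_3² = 245 ≥ 136 + 17 = 153, the angle opposite A_1A_3 is not acute, so the smallest enclosing circle has A_1A_3 as diameter.
Centre = midpoint of A_1A_3 = (1, -2.5), r² = 245/4 = 61.25.
r = √(61.25) ≈ 7.826.

7.826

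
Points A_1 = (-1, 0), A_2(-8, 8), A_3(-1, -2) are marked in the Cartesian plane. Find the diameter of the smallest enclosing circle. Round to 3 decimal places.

12.207

Side lengths²: A_1A_2² = 113, A_1A_3² = 4, A_2A_3² = 149.
Since A_2A_3² = 149 ≥ 113 + 4 = 117, the angle opposite A_2A_3 is not acute, so the smallest enclosing circle has A_2A_3 as diameter.
Centre = midpoint of A_2A_3 = (-4.5, 3), r² = 149/4 = 37.25.
Diameter = 2r = 2√(37.25) ≈ 12.207.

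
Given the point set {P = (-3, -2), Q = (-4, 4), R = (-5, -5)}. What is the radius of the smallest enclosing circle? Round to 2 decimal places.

Side lengths²: PQ² = 37, PR² = 13, QR² = 82.
Since QR² = 82 ≥ 37 + 13 = 50, the angle opposite QR is not acute, so the smallest enclosing circle has QR as diameter.
Centre = midpoint of QR = (-4.5, -0.5), r² = 82/4 = 20.5.
r = √(20.5) ≈ 4.53.

4.53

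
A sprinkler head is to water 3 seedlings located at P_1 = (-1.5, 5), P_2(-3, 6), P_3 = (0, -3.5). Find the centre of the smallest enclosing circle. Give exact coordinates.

(-1.5, 1.25)

Side lengths²: P_1P_2² = 3.25, P_1P_3² = 74.5, P_2P_3² = 99.25.
Since P_2P_3² = 99.25 ≥ 74.5 + 3.25 = 77.75, the angle opposite P_2P_3 is not acute, so the smallest enclosing circle has P_2P_3 as diameter.
Centre = midpoint of P_2P_3 = (-1.5, 1.25), r² = 99.25/4 = 24.8125.
Centre = (-1.5, 1.25).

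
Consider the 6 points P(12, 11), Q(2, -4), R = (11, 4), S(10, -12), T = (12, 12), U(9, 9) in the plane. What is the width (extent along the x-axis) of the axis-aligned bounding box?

max x = 12, min x = 2, so width = 10.

10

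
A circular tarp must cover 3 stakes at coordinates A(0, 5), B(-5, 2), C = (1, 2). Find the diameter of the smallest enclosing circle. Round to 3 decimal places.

6.146

Side lengths²: AB² = 34, AC² = 10, BC² = 36.
Since BC² = 36 < 34 + 10 = 44, the triangle is acute, so the smallest enclosing circle is the circumcircle.
Circumcentre = (-2, 8/3), r² = 85/9.
Diameter = 2r = 2√(85/9) ≈ 6.146.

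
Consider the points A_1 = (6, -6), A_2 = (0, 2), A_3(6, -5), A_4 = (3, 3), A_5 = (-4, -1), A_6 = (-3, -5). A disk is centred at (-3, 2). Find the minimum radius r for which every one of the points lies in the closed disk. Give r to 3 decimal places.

12.042

The required radius is the distance from (-3, 2) to the farthest point.
Squared distances: 145, 9, 130, 37, 10, 49.
Maximum is 145, attained at A_1.
r = √145 ≈ 12.042.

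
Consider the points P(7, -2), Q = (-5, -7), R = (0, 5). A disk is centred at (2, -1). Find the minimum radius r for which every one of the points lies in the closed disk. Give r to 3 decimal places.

9.220

The required radius is the distance from (2, -1) to the farthest point.
Squared distances: 26, 85, 40.
Maximum is 85, attained at Q.
r = √85 ≈ 9.220.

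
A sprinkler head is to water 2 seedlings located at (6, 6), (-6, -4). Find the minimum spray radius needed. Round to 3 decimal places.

The smallest circle enclosing two points has them as diameter endpoints.
Centre = midpoint = (0, 1); r² = |(6, 6)−(-6, -4)|²/4 = 244/4 = 61.
r = √61 ≈ 7.810.

7.810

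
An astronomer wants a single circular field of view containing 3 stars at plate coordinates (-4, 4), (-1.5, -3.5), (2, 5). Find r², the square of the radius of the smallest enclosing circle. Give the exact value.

Call the three points A, B, C in the order given.
Side lengths²: AB² = 62.5, AC² = 37, BC² = 84.5.
Since BC² = 84.5 < 62.5 + 37 = 99.5, the triangle is acute, so the smallest enclosing circle is the circumcircle.
Circumcentre = (-8/19, 39/38), r² = 31265/1444.

31265/1444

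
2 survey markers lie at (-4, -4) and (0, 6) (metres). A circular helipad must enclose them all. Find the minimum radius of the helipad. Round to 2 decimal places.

The smallest circle enclosing two points has them as diameter endpoints.
Centre = midpoint = (-2, 1); r² = |(-4, -4)−(0, 6)|²/4 = 116/4 = 29.
r = √29 ≈ 5.39.

5.39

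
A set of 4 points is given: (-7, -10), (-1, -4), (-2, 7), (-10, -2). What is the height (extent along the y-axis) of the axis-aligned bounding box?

max y = 7, min y = -10, so height = 17.

17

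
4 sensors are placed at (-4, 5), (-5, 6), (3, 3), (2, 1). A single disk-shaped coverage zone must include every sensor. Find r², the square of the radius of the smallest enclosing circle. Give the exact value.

The minimum enclosing circle is determined by three boundary points: (-5, 6), (3, 3), (2, 1).
Their circumcentre is (-47/38, 147/38) with r² = 13505/722.
The farthest remaining point (-4, 5) is at distance² 6437/722 ≤ 13505/722.

13505/722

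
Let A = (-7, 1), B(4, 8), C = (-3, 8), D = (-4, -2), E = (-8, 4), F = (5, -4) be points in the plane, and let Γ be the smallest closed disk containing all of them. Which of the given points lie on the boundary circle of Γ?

By Welzl's lemma the MEC is supported by two points (diametrically opposite) or three points (on a circumcircle).
The minimum enclosing circle is determined by three boundary points: B, E, F.
Their circumcentre is (-39/74, 117/74) with r² = 168925/2738.
The farthest remaining point C is at distance² 129557/2738 ≤ 168925/2738.
The points at distance exactly r from the centre are B, E, F — 3 points.

B, E, F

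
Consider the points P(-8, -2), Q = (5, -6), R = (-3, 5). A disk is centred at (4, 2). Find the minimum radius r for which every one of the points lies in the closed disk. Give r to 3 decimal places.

The required radius is the distance from (4, 2) to the farthest point.
Squared distances: 160, 65, 58.
Maximum is 160, attained at P.
r = √160 ≈ 12.649.

12.649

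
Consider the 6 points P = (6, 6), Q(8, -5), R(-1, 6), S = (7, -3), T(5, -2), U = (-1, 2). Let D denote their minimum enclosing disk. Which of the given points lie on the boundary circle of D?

The minimum enclosing circle of a finite set is fixed by two of the points (as a diameter) or three (as a circumcircle).
The farthest pair is Q–R with squared distance 202. The circle on this segment as diameter has centre (3.5, 0.5) and r² = 202/4 = 50.5.
Check P: distance² to centre = 36.5 ≤ 50.5, so it lies inside.
All remaining points lie in this disk, and no smaller disk contains both endpoints, so this is the minimum enclosing circle.
The points at distance exactly r from the centre are Q, R — 2 points.

Q, R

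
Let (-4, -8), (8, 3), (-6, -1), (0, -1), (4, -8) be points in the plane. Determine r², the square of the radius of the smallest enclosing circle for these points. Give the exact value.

66.25

The farthest pair is (-4, -8)–(8, 3) with squared distance 265. The circle on this segment as diameter has centre (2, -2.5) and r² = 265/4 = 66.25.
Check (-6, -1): distance² to centre = 66.25 ≤ 66.25, so it lies inside.
All remaining points lie in this disk, and no smaller disk contains both endpoints, so this is the minimum enclosing circle.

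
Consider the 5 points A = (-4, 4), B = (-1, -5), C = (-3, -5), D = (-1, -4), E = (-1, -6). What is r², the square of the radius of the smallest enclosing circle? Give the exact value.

27.25

A smallest enclosing disk is always determined by at most three of the input points on its boundary.
The farthest pair is A–E with squared distance 109. The circle on this segment as diameter has centre (-2.5, -1) and r² = 109/4 = 27.25.
Check B: distance² to centre = 18.25 ≤ 27.25, so it lies inside.
All remaining points lie in this disk, and no smaller disk contains both endpoints, so this is the minimum enclosing circle.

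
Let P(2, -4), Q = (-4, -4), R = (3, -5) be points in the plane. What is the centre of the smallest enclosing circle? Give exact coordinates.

(-0.5, -4.5)

Side lengths²: PQ² = 36, PR² = 2, QR² = 50.
Since QR² = 50 ≥ 36 + 2 = 38, the angle opposite QR is not acute, so the smallest enclosing circle has QR as diameter.
Centre = midpoint of QR = (-0.5, -4.5), r² = 50/4 = 12.5.
Centre = (-0.5, -4.5).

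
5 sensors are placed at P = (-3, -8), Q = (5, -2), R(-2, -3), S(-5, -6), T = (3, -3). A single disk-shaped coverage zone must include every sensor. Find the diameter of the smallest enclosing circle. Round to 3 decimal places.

By Welzl's lemma the MEC is supported by two points (diametrically opposite) or three points (on a circumcircle).
The farthest pair is Q–S with squared distance 116. The circle on this segment as diameter has centre (0, -4) and r² = 116/4 = 29.
Check P: distance² to centre = 25 ≤ 29, so it lies inside.
All remaining points lie in this disk, and no smaller disk contains both endpoints, so this is the minimum enclosing circle.
Diameter = 2r = 2√29 ≈ 10.770.

10.770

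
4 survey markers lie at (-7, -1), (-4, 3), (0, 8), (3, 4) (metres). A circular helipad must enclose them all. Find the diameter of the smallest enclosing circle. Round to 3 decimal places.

The minimum enclosing circle of a finite set is fixed by two of the points (as a diameter) or three (as a circumcircle).
The minimum enclosing circle is determined by three boundary points: (-7, -1), (0, 8), (3, 4).
Their circumcentre is (-59/22, 63/22) with r² = 8125/242.
The farthest remaining point (-4, 3) is at distance² 425/242 ≤ 8125/242.
Diameter = 2r = 2√(8125/242) ≈ 11.589.

11.589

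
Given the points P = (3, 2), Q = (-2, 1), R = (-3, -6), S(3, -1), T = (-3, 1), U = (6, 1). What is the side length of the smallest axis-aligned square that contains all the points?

9

The bounding box has width 9 and height 8.
An axis-aligned square enclosing the set must have side ≥ max(width, height).
So the minimum side is max(9, 8) = 9.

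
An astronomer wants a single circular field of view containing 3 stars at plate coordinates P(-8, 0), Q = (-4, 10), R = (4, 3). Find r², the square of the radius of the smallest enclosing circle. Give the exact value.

55709/1296

Side lengths²: PQ² = 116, PR² = 153, QR² = 113.
Since PR² = 153 < 116 + 113 = 229, the triangle is acute, so the smallest enclosing circle is the circumcircle.
Circumcentre = (-91/36, 65/18), r² = 55709/1296.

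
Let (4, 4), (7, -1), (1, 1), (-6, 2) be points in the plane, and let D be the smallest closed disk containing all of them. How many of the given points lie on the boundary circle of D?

The minimum enclosing circle of a finite set is fixed by two of the points (as a diameter) or three (as a circumcircle).
The farthest pair is (7, -1)–(-6, 2) with squared distance 178. The circle on this segment as diameter has centre (0.5, 0.5) and r² = 178/4 = 44.5.
Check (4, 4): distance² to centre = 24.5 ≤ 44.5, so it lies inside.
All remaining points lie in this disk, and no smaller disk contains both endpoints, so this is the minimum enclosing circle.
The points at distance exactly r from the centre are (7, -1), (-6, 2) — 2 points.

2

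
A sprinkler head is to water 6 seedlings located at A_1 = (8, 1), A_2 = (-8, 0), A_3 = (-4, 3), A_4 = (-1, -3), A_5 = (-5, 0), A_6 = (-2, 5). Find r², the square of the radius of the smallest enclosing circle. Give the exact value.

64.25

By Welzl's lemma the MEC is supported by two points (diametrically opposite) or three points (on a circumcircle).
The farthest pair is A_1–A_2 with squared distance 257. The circle on this segment as diameter has centre (0, 0.5) and r² = 257/4 = 64.25.
Check A_3: distance² to centre = 22.25 ≤ 64.25, so it lies inside.
All remaining points lie in this disk, and no smaller disk contains both endpoints, so this is the minimum enclosing circle.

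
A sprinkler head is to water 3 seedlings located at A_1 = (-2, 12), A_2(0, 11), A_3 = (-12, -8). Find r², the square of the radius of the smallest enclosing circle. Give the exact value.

Side lengths²: A_1A_2² = 5, A_1A_3² = 500, A_2A_3² = 505.
Since A_2A_3² = 505 ≥ 500 + 5 = 505, the angle opposite A_2A_3 is not acute, so the smallest enclosing circle has A_2A_3 as diameter.
Centre = midpoint of A_2A_3 = (-6, 1.5), r² = 505/4 = 126.25.

126.25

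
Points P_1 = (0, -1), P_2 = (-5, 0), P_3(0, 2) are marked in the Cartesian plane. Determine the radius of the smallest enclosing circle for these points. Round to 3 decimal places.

2.746

Side lengths²: P_1P_2² = 26, P_1P_3² = 9, P_2P_3² = 29.
Since P_2P_3² = 29 < 26 + 9 = 35, the triangle is acute, so the smallest enclosing circle is the circumcircle.
Circumcentre = (-2.3, 0.5), r² = 7.54.
r = √(7.54) ≈ 2.746.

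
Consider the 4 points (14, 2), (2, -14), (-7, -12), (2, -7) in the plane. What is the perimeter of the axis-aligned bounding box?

74

Width = max x − min x = 14 − (-7) = 21.
Height = max y − min y = 2 − (-14) = 16.
Perimeter = 2(21 + 16) = 74.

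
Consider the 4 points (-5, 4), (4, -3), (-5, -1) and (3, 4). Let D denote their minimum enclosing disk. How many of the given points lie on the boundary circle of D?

2

A smallest enclosing disk is always determined by at most three of the input points on its boundary.
The farthest pair is (-5, 4)–(4, -3) with squared distance 130. The circle on this segment as diameter has centre (-0.5, 0.5) and r² = 130/4 = 32.5.
Check (-5, -1): distance² to centre = 22.5 ≤ 32.5, so it lies inside.
All remaining points lie in this disk, and no smaller disk contains both endpoints, so this is the minimum enclosing circle.
The points at distance exactly r from the centre are (-5, 4), (4, -3) — 2 points.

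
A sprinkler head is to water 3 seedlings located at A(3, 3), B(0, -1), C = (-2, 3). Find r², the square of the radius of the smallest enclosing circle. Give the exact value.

Side lengths²: AB² = 25, AC² = 25, BC² = 20.
Since AC² = 25 < 25 + 20 = 45, the triangle is acute, so the smallest enclosing circle is the circumcircle.
Circumcentre = (0.5, 1.75), r² = 7.8125.

7.8125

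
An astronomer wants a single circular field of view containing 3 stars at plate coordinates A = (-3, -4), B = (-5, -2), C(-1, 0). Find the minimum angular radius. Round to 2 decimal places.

2.36

Side lengths²: AB² = 8, AC² = 20, BC² = 20.
Since BC² = 20 < 20 + 8 = 28, the triangle is acute, so the smallest enclosing circle is the circumcircle.
Circumcentre = (-8/3, -5/3), r² = 50/9.
r = √(50/9) ≈ 2.36.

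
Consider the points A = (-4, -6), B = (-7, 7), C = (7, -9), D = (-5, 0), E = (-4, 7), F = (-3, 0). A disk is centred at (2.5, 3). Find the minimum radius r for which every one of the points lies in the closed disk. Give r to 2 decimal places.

The required radius is the distance from (2.5, 3) to the farthest point.
Squared distances: 123.25, 106.25, 164.25, 65.25, 58.25, 39.25.
Maximum is 164.25, attained at C.
r = √(164.25) ≈ 12.82.

12.82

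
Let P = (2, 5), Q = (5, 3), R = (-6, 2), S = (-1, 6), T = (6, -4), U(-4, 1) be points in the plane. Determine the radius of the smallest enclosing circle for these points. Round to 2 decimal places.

6.72

By Welzl's lemma the MEC is supported by two points (diametrically opposite) or three points (on a circumcircle).
The minimum enclosing circle is determined by three boundary points: R, S, T.
Their circumcentre is (5/26, -8/13) with r² = 30545/676.
The farthest remaining point Q is at distance² 24461/676 ≤ 30545/676.
r = √(30545/676) ≈ 6.72.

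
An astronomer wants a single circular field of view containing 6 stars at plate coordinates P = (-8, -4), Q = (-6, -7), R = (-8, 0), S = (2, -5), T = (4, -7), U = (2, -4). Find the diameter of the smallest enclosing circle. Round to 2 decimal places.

A smallest enclosing disk is always determined by at most three of the input points on its boundary.
The farthest pair is R–T with squared distance 193. The circle on this segment as diameter has centre (-2, -3.5) and r² = 193/4 = 48.25.
Check P: distance² to centre = 36.25 ≤ 48.25, so it lies inside.
All remaining points lie in this disk, and no smaller disk contains both endpoints, so this is the minimum enclosing circle.
Diameter = 2r = 2√(48.25) ≈ 13.89.

13.89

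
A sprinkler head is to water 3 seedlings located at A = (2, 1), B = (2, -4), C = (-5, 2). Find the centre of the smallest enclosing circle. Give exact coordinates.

(-1.5, -1)

Side lengths²: AB² = 25, AC² = 50, BC² = 85.
Since BC² = 85 ≥ 50 + 25 = 75, the angle opposite BC is not acute, so the smallest enclosing circle has BC as diameter.
Centre = midpoint of BC = (-1.5, -1), r² = 85/4 = 21.25.
Centre = (-1.5, -1).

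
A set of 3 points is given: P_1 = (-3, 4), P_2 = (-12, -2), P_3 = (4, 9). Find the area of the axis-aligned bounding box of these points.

x ranges over [-12, 4], width 16.
y ranges over [-2, 9], height 11.
Area = 16 × 11 = 176.

176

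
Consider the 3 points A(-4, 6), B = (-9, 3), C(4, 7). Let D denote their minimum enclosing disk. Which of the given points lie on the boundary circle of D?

Side lengths²: AB² = 34, AC² = 65, BC² = 185.
Since BC² = 185 ≥ 65 + 34 = 99, the angle opposite BC is not acute, so the smallest enclosing circle has BC as diameter.
Centre = midpoint of BC = (-2.5, 5), r² = 185/4 = 46.25.
The points at distance exactly r from the centre are B, C — 2 points.

B, C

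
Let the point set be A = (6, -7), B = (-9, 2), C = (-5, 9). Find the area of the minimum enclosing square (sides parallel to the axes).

The bounding box has width 15 and height 16.
An axis-aligned square enclosing the set must have side ≥ max(width, height).
So the minimum side is max(15, 16) = 16.
Area = 16² = 256.

256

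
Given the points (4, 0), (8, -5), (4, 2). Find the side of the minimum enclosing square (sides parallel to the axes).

7

The bounding box has width 4 and height 7.
An axis-aligned square enclosing the set must have side ≥ max(width, height).
So the minimum side is max(4, 7) = 7.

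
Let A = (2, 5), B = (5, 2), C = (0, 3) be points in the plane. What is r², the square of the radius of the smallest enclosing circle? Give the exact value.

6.5

Side lengths²: AB² = 18, AC² = 8, BC² = 26.
Since BC² = 26 ≥ 18 + 8 = 26, the angle opposite BC is not acute, so the smallest enclosing circle has BC as diameter.
Centre = midpoint of BC = (2.5, 2.5), r² = 26/4 = 6.5.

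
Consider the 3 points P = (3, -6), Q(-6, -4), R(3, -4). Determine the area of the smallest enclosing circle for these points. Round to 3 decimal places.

Side lengths²: PQ² = 85, PR² = 4, QR² = 81.
Since PQ² = 85 ≥ 81 + 4 = 85, the angle opposite PQ is not acute, so the smallest enclosing circle has PQ as diameter.
Centre = midpoint of PQ = (-1.5, -5), r² = 85/4 = 21.25.
Area = π·r² = π·21.25 ≈ 66.759.

66.759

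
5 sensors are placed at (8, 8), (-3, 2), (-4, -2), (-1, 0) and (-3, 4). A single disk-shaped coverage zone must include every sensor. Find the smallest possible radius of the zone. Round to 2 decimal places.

The minimum enclosing circle of a finite set is fixed by two of the points (as a diameter) or three (as a circumcircle).
The farthest pair is (8, 8)–(-4, -2) with squared distance 244. The circle on this segment as diameter has centre (2, 3) and r² = 244/4 = 61.
Check (-3, 2): distance² to centre = 26 ≤ 61, so it lies inside.
All remaining points lie in this disk, and no smaller disk contains both endpoints, so this is the minimum enclosing circle.
r = √61 ≈ 7.81.

7.81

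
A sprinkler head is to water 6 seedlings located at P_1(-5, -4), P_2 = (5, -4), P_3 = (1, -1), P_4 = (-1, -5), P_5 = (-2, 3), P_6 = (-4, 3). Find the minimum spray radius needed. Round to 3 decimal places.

A smallest enclosing disk is always determined by at most three of the input points on its boundary.
The minimum enclosing circle is determined by three boundary points: P_1, P_2, P_6.
Their circumcentre is (0, -8/7) with r² = 1625/49.
The farthest remaining point P_5 is at distance² 1037/49 ≤ 1625/49.
r = √(1625/49) ≈ 5.759.

5.759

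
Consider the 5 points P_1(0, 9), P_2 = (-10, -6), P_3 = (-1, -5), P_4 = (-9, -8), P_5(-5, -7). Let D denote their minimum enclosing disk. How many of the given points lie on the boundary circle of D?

The minimum enclosing circle of a finite set is fixed by two of the points (as a diameter) or three (as a circumcircle).
The farthest pair is P_1–P_4 with squared distance 370. The circle on this segment as diameter has centre (-4.5, 0.5) and r² = 370/4 = 92.5.
Check P_2: distance² to centre = 72.5 ≤ 92.5, so it lies inside.
All remaining points lie in this disk, and no smaller disk contains both endpoints, so this is the minimum enclosing circle.
The points at distance exactly r from the centre are P_1, P_4 — 2 points.

2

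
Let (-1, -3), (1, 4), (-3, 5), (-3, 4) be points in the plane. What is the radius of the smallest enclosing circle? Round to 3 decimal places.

4.125

The minimum enclosing circle of a finite set is fixed by two of the points (as a diameter) or three (as a circumcircle).
The minimum enclosing circle is determined by three boundary points: (-1, -3), (1, 4), (-3, 5).
Their circumcentre is (-28/15, 31/30) with r² = 15317/900.
The farthest remaining point (-3, 4) is at distance² 9077/900 ≤ 15317/900.
r = √(15317/900) ≈ 4.125.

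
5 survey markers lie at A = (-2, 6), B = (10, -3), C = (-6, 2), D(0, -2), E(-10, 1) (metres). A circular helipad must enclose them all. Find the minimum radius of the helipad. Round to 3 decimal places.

10.198

By Welzl's lemma the MEC is supported by two points (diametrically opposite) or three points (on a circumcircle).
The farthest pair is B–E with squared distance 416. The circle on this segment as diameter has centre (0, -1) and r² = 416/4 = 104.
Check A: distance² to centre = 53 ≤ 104, so it lies inside.
All remaining points lie in this disk, and no smaller disk contains both endpoints, so this is the minimum enclosing circle.
r = √104 ≈ 10.198.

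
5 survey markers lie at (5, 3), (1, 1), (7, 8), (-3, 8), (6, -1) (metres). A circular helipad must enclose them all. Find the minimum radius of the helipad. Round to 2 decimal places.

6.40

By Welzl's lemma the MEC is supported by two points (diametrically opposite) or three points (on a circumcircle).
The minimum enclosing circle is determined by three boundary points: (7, 8), (-3, 8), (6, -1).
Their circumcentre is (2, 4) with r² = 41.
The farthest remaining point (5, 3) is at distance² 10 ≤ 41.
r = √41 ≈ 6.40.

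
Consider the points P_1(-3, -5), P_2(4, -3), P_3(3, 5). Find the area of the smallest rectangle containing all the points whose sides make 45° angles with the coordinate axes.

In coordinates u = x + y, v = x − y the rectangle is axis-aligned; the map (x,y)→(u,v) scales areas by 2.
u-values: -8, 1, 8; range = 8 − (-8) = 16.
v-values: 2, 7, -2; range = 7 − (-2) = 9.
Area = (16 × 9) / 2 = 72.

72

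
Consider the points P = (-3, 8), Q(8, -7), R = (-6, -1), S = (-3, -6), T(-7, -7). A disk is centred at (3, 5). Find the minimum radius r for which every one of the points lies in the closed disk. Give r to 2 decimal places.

The required radius is the distance from (3, 5) to the farthest point.
Squared distances: 45, 169, 117, 157, 244.
Maximum is 244, attained at T.
r = √244 ≈ 15.62.

15.62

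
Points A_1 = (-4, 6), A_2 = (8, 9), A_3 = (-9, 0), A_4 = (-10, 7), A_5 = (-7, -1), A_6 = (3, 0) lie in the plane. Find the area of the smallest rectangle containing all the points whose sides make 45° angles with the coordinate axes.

260

In coordinates u = x + y, v = x − y the rectangle is axis-aligned; the map (x,y)→(u,v) scales areas by 2.
u-values: 2, 17, -9, -3, -8, 3; range = 17 − (-9) = 26.
v-values: -10, -1, -9, -17, -6, 3; range = 3 − (-17) = 20.
Area = (26 × 20) / 2 = 260.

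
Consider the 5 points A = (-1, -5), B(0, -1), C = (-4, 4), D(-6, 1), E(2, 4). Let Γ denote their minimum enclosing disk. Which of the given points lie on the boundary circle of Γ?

By Welzl's lemma the MEC is supported by two points (diametrically opposite) or three points (on a circumcircle).
The minimum enclosing circle is determined by three boundary points: A, D, E.
Their circumcentre is (-15/14, 1/42) with r² = 22265/882.
The farthest remaining point C is at distance² 21509/882 ≤ 22265/882.
The points at distance exactly r from the centre are A, D, E — 3 points.

A, D, E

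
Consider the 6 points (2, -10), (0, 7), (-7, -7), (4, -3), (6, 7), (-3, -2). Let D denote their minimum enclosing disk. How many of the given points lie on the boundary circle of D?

3

The minimum enclosing circle of a finite set is fixed by two of the points (as a diameter) or three (as a circumcircle).
The minimum enclosing circle is determined by three boundary points: (2, -10), (-7, -7), (6, 7).
Their circumcentre is (3/22, -13/22) with r² = 22265/242.
The farthest remaining point (0, 7) is at distance² 13949/242 ≤ 22265/242.
The points at distance exactly r from the centre are (2, -10), (-7, -7), (6, 7) — 3 points.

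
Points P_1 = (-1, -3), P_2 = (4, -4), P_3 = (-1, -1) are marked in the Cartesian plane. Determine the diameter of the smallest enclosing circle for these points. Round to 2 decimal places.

5.83

Side lengths²: P_1P_2² = 26, P_1P_3² = 4, P_2P_3² = 34.
Since P_2P_3² = 34 ≥ 26 + 4 = 30, the angle opposite P_2P_3 is not acute, so the smallest enclosing circle has P_2P_3 as diameter.
Centre = midpoint of P_2P_3 = (1.5, -2.5), r² = 34/4 = 8.5.
Diameter = 2r = 2√(8.5) ≈ 5.83.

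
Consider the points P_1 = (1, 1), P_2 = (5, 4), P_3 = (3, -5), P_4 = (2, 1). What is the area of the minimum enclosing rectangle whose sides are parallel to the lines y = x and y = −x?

44

In coordinates u = x + y, v = x − y the rectangle is axis-aligned; the map (x,y)→(u,v) scales areas by 2.
u-values: 2, 9, -2, 3; range = 9 − (-2) = 11.
v-values: 0, 1, 8, 1; range = 8 − 0 = 8.
Area = (11 × 8) / 2 = 44.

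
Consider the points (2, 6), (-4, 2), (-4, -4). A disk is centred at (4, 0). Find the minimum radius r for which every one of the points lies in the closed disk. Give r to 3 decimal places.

8.944

The required radius is the distance from (4, 0) to the farthest point.
Squared distances: 40, 68, 80.
Maximum is 80, attained at (-4, -4).
r = √80 ≈ 8.944.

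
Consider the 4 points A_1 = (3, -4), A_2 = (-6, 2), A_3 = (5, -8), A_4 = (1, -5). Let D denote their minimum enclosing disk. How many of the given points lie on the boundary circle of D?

By Welzl's lemma the MEC is supported by two points (diametrically opposite) or three points (on a circumcircle).
The farthest pair is A_2–A_3 with squared distance 221. The circle on this segment as diameter has centre (-0.5, -3) and r² = 221/4 = 55.25.
Check A_1: distance² to centre = 13.25 ≤ 55.25, so it lies inside.
All remaining points lie in this disk, and no smaller disk contains both endpoints, so this is the minimum enclosing circle.
The points at distance exactly r from the centre are A_2, A_3 — 2 points.

2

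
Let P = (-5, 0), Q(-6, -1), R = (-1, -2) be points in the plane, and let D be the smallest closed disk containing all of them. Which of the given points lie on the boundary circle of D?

Side lengths²: PQ² = 2, PR² = 20, QR² = 26.
Since QR² = 26 ≥ 20 + 2 = 22, the angle opposite QR is not acute, so the smallest enclosing circle has QR as diameter.
Centre = midpoint of QR = (-3.5, -1.5), r² = 26/4 = 6.5.
The points at distance exactly r from the centre are Q, R — 2 points.

Q, R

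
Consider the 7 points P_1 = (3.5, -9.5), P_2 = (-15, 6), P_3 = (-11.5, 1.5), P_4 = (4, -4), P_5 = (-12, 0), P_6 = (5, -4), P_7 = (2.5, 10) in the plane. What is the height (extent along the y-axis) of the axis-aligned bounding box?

max y = 10, min y = -9.5, so height = 19.5.

19.5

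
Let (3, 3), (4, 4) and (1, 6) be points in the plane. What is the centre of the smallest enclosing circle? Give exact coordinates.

(2.3, 4.7)

Call the three points A, B, C in the order given.
Side lengths²: AB² = 2, AC² = 13, BC² = 13.
Since BC² = 13 < 13 + 2 = 15, the triangle is acute, so the smallest enclosing circle is the circumcircle.
Circumcentre = (2.3, 4.7), r² = 3.38.
Centre = (2.3, 4.7).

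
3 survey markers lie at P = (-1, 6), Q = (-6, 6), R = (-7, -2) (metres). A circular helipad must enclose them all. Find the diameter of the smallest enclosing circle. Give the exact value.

Side lengths²: PQ² = 25, PR² = 100, QR² = 65.
Since PR² = 100 ≥ 65 + 25 = 90, the angle opposite PR is not acute, so the smallest enclosing circle has PR as diameter.
Centre = midpoint of PR = (-4, 2), r² = 100/4 = 25.
Diameter = 2r = 2√25 = 10.

10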